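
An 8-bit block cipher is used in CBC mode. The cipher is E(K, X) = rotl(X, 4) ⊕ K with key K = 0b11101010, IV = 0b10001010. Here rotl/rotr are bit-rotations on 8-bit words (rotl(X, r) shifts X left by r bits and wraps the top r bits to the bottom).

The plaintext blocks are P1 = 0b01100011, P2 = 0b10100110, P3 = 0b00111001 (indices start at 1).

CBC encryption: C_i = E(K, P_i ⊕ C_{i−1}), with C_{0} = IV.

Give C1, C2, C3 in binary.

C1: P1 ⊕ 0b10001010 = 0b11101001; E(K, 0b11101001) = 0b01110100.
C2: P2 ⊕ 0b01110100 = 0b11010010; E(K, 0b11010010) = 0b11000111.
C3: P3 ⊕ 0b11000111 = 0b11111110; E(K, 0b11111110) = 0b00000101.

C1 = 0b01110100, C2 = 0b11000111, C3 = 0b00000101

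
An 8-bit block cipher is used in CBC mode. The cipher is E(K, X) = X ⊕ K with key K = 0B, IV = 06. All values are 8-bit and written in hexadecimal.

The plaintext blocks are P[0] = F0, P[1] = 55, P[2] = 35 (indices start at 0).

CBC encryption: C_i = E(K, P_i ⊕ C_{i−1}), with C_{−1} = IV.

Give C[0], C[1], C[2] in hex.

C[0]: P[0] ⊕ 06 = F6; E(K, F6) = FD.
C[1]: P[1] ⊕ FD = A8; E(K, A8) = A3.
C[2]: P[2] ⊕ A3 = 96; E(K, 96) = 9D.

C[0] = FD, C[1] = A3, C[2] = 9D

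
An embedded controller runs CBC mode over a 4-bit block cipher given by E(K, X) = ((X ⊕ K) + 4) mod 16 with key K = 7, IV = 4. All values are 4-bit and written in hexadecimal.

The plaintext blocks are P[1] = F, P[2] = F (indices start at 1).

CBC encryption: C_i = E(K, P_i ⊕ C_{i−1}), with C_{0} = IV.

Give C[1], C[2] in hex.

C[1]: P[1] ⊕ 4 = B; E(K, B) = 0.
C[2]: P[2] ⊕ 0 = F; E(K, F) = C.

C[1] = 0, C[2] = C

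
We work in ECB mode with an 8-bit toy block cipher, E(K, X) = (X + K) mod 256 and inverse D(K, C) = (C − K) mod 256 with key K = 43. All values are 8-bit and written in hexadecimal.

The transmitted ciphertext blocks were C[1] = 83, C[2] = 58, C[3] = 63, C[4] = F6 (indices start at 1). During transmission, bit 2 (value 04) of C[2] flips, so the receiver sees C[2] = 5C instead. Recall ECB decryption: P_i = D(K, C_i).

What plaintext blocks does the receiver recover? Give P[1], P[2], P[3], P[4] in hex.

Only C[2] changed, to 5C. In ECB, a change in C_i affects only P_i. Decrypting the received ciphertext:
P[1]: D(K, 83) = 40.
P[2]: D(K, 5C) = 19.
P[3]: D(K, 63) = 20.
P[4]: D(K, F6) = B3.
Blocks that differ from the original plaintext: P[2].

P[1] = 40, P[2] = 19, P[3] = 20, P[4] = B3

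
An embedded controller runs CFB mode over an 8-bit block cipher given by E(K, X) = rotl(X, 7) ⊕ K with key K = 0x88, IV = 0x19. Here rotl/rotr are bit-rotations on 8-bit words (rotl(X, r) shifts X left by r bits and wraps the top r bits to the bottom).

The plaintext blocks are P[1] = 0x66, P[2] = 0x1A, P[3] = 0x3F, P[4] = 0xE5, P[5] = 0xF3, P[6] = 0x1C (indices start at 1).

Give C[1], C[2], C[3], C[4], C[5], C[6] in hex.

CFB encryption: C_i = P_i ⊕ E(K, C_{i−1}), with C_{0} = IV.
C[1]: E(K, 0x19) = 0x04; 0x66 ⊕ 0x04 = 0x62.
C[2]: E(K, 0x62) = 0xB9; 0x1A ⊕ 0xB9 = 0xA3.
C[3]: E(K, 0xA3) = 0x59; 0x3F ⊕ 0x59 = 0x66.
C[4]: E(K, 0x66) = 0xBB; 0xE5 ⊕ 0xBB = 0x5E.
C[5]: E(K, 0x5E) = 0xA7; 0xF3 ⊕ 0xA7 = 0x54.
C[6]: E(K, 0x54) = 0xA2; 0x1C ⊕ 0xA2 = 0xBE.

C[1] = 0x62, C[2] = 0xA3, C[3] = 0x66, C[4] = 0x5E, C[5] = 0x54, C[6] = 0xBE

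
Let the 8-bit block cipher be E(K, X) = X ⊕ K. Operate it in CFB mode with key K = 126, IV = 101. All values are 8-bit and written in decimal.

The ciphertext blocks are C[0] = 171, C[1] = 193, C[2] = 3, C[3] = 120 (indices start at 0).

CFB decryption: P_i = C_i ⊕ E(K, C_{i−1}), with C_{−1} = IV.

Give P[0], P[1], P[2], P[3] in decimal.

P[0]: E(K, 101) = 27; 171 ⊕ 27 = 176.
P[1]: E(K, 171) = 213; 193 ⊕ 213 = 20.
P[2]: E(K, 193) = 191; 3 ⊕ 191 = 188.
P[3]: E(K, 3) = 125; 120 ⊕ 125 = 5.

P[0] = 176, P[1] = 20, P[2] = 188, P[3] = 5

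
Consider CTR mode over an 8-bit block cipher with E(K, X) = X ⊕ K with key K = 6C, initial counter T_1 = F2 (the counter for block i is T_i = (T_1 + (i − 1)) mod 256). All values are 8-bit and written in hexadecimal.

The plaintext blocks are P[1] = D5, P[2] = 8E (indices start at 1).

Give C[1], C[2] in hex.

C[1] = 4B, C[2] = 11

CTR encryption: S_i = E(K, T_i) where T_i is the counter for block i; C_i = P_i ⊕ S_i.
C[1]: T = F2, S = E(K, T) = 9E; D5 ⊕ 9E = 4B.
C[2]: T = F3, S = E(K, T) = 9F; 8E ⊕ 9F = 11.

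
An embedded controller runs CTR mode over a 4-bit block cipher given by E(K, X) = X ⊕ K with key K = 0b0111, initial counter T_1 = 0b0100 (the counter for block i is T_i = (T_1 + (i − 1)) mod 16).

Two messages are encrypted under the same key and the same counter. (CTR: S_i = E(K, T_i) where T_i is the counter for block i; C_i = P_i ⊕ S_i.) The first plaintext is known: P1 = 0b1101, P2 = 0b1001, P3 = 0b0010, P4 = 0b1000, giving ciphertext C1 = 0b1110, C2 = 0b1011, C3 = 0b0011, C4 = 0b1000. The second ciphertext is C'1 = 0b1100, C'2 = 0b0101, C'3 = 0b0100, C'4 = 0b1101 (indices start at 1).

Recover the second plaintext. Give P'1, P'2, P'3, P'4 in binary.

P'1 = 0b1111, P'2 = 0b0111, P'3 = 0b0101, P'4 = 0b1101

In CTR with a reused counter, both messages share the same keystream S_i, so C_i ⊕ C'_i = P_i ⊕ P'_i and thus P'_i = P_i ⊕ C_i ⊕ C'_i.
P'1: 0b1101 ⊕ 0b1110 ⊕ 0b1100 = 0b1111.
P'2: 0b1001 ⊕ 0b1011 ⊕ 0b0101 = 0b0111.
P'3: 0b0010 ⊕ 0b0011 ⊕ 0b0100 = 0b0101.
P'4: 0b1000 ⊕ 0b1000 ⊕ 0b1101 = 0b1101.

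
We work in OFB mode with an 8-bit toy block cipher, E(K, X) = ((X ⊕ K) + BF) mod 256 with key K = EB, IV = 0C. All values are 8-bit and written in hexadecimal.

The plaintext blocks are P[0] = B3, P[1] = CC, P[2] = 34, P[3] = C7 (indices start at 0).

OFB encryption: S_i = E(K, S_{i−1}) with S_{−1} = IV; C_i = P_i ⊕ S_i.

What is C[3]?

C[0]: S = E(K, 0C) = A6; B3 ⊕ A6 = 15.
C[1]: S = E(K, A6) = 0C; CC ⊕ 0C = C0.
C[2]: S = E(K, 0C) = A6; 34 ⊕ A6 = 92.
C[3]: S = E(K, A6) = 0C; C7 ⊕ 0C = CB.

C[3] = CB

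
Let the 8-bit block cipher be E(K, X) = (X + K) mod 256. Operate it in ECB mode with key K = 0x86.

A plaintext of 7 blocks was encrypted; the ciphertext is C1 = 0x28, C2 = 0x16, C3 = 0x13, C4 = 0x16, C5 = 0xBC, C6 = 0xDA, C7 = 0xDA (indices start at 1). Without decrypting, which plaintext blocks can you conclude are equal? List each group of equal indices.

ECB encrypts each block independently with the same key, so equal ciphertext blocks imply equal plaintext blocks.
C2 = C4 = 0x16, so P2 = P4.
C6 = C7 = 0xDA, so P6 = P7.

P2 = P4; P6 = P7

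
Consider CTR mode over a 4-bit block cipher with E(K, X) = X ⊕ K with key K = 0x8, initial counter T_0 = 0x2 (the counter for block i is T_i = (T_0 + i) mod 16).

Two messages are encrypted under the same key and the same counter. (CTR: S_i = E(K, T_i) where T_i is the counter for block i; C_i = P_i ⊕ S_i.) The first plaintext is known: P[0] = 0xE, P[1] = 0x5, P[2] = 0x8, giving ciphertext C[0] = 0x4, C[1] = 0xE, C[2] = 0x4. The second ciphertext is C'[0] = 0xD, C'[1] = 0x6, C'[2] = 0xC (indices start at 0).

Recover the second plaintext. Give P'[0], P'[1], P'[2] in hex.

P'[0] = 0x7, P'[1] = 0xD, P'[2] = 0x0

In CTR with a reused counter, both messages share the same keystream S_i, so C_i ⊕ C'_i = P_i ⊕ P'_i and thus P'_i = P_i ⊕ C_i ⊕ C'_i.
P'[0]: 0xE ⊕ 0x4 ⊕ 0xD = 0x7.
P'[1]: 0x5 ⊕ 0xE ⊕ 0x6 = 0xD.
P'[2]: 0x8 ⊕ 0x4 ⊕ 0xC = 0x0.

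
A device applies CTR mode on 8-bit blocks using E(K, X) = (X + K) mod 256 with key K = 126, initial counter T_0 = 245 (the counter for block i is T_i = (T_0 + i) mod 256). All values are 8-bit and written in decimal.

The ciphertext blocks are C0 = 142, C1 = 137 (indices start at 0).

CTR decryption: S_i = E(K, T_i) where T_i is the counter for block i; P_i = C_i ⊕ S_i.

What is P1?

P1 = 253

P1: T = 246, S = E(K, T) = 116; 137 ⊕ 116 = 253.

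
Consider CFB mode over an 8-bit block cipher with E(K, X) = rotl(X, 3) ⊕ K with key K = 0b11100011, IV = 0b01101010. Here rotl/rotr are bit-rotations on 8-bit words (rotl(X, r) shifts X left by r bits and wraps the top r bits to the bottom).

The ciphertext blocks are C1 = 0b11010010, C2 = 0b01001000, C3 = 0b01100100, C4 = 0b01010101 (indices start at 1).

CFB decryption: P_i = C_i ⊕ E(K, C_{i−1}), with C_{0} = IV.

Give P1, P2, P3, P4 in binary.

P1 = 0b01100010, P2 = 0b00111101, P3 = 0b11000101, P4 = 0b10010101

P1: E(K, 0b01101010) = 0b10110000; 0b11010010 ⊕ 0b10110000 = 0b01100010.
P2: E(K, 0b11010010) = 0b01110101; 0b01001000 ⊕ 0b01110101 = 0b00111101.
P3: E(K, 0b01001000) = 0b10100001; 0b01100100 ⊕ 0b10100001 = 0b11000101.
P4: E(K, 0b01100100) = 0b11000000; 0b01010101 ⊕ 0b11000000 = 0b10010101.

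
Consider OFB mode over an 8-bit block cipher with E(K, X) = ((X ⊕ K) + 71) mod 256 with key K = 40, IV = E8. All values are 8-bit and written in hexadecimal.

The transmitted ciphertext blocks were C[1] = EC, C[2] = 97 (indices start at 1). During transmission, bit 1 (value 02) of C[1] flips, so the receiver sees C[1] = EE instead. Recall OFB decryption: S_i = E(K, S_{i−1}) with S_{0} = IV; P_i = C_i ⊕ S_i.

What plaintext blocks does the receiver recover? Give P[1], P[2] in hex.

Only C[1] changed, to EE. In OFB, a change in C_i flips the same bit in P_i only; the keystream is unaffected. Decrypting the received ciphertext:
P[1]: S = E(K, E8) = 19; EE ⊕ 19 = F7.
P[2]: S = E(K, 19) = CA; 97 ⊕ CA = 5D.
Blocks that differ from the original plaintext: P[1].

P[1] = F7, P[2] = 5D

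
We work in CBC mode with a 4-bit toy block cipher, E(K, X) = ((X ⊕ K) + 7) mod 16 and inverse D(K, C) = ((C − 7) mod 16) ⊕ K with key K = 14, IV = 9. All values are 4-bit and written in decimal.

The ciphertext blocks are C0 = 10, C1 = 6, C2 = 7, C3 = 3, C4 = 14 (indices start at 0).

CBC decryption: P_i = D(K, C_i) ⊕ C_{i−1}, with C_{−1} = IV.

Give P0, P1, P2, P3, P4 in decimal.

P0 = 4, P1 = 11, P2 = 8, P3 = 5, P4 = 10

P0: D(K, 10) = 13; 13 ⊕ 9 = 4.
P1: D(K, 6) = 1; 1 ⊕ 10 = 11.
P2: D(K, 7) = 14; 14 ⊕ 6 = 8.
P3: D(K, 3) = 2; 2 ⊕ 7 = 5.
P4: D(K, 14) = 9; 9 ⊕ 3 = 10.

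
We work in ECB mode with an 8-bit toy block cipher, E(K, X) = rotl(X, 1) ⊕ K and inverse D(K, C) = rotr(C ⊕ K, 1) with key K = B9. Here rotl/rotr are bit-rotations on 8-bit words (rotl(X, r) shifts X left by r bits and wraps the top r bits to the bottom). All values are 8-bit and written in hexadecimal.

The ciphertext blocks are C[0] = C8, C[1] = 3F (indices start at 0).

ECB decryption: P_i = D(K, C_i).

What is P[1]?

P[1] = 43

P[1]: D(K, 3F) = 43.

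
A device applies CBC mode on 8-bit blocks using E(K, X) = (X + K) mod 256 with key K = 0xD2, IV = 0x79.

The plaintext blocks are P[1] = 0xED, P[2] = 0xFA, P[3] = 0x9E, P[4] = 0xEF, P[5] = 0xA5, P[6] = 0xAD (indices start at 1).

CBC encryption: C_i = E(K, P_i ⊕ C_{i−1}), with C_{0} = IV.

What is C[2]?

C[1]: P[1] ⊕ 0x79 = 0x94; E(K, 0x94) = 0x66.
C[2]: P[2] ⊕ 0x66 = 0x9C; E(K, 0x9C) = 0x6E.

C[2] = 0x6E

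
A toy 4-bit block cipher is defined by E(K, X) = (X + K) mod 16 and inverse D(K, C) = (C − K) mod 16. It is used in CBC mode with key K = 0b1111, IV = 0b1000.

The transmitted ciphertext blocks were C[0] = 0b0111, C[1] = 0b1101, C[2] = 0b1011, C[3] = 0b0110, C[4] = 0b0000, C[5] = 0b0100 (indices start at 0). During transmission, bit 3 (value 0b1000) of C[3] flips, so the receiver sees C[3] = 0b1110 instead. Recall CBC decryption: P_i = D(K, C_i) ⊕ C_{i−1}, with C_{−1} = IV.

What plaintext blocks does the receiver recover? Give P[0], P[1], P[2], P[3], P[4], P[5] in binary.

P[0] = 0b0000, P[1] = 0b1001, P[2] = 0b0001, P[3] = 0b0100, P[4] = 0b1111, P[5] = 0b0101

Only C[3] changed, to 0b1110. In CBC, a change in C_i garbles P_i and flips the same bit in P_{i+1}. Decrypting the received ciphertext:
P[0]: D(K, 0b0111) = 0b1000; 0b1000 ⊕ 0b1000 = 0b0000.
P[1]: D(K, 0b1101) = 0b1110; 0b1110 ⊕ 0b0111 = 0b1001.
P[2]: D(K, 0b1011) = 0b1100; 0b1100 ⊕ 0b1101 = 0b0001.
P[3]: D(K, 0b1110) = 0b1111; 0b1111 ⊕ 0b1011 = 0b0100.
P[4]: D(K, 0b0000) = 0b0001; 0b0001 ⊕ 0b1110 = 0b1111.
P[5]: D(K, 0b0100) = 0b0101; 0b0101 ⊕ 0b0000 = 0b0101.
Blocks that differ from the original plaintext: P[3], P[4].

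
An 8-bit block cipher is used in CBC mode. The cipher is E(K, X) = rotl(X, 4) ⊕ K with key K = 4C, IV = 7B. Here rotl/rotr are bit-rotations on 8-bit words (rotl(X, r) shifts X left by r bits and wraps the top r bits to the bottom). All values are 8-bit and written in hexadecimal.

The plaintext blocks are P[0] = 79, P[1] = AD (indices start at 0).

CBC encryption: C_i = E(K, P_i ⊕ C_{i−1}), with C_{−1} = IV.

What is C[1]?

C[1] = 50

C[0]: P[0] ⊕ 7B = 02; E(K, 02) = 6C.
C[1]: P[1] ⊕ 6C = C1; E(K, C1) = 50.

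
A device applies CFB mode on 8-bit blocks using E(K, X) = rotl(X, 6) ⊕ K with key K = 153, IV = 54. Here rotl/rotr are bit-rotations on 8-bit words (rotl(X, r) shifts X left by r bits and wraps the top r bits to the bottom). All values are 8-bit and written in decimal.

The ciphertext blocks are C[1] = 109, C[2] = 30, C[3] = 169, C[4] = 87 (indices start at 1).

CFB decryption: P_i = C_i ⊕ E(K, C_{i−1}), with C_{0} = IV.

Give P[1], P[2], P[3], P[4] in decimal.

P[1] = 121, P[2] = 220, P[3] = 183, P[4] = 164

P[1]: E(K, 54) = 20; 109 ⊕ 20 = 121.
P[2]: E(K, 109) = 194; 30 ⊕ 194 = 220.
P[3]: E(K, 30) = 30; 169 ⊕ 30 = 183.
P[4]: E(K, 169) = 243; 87 ⊕ 243 = 164.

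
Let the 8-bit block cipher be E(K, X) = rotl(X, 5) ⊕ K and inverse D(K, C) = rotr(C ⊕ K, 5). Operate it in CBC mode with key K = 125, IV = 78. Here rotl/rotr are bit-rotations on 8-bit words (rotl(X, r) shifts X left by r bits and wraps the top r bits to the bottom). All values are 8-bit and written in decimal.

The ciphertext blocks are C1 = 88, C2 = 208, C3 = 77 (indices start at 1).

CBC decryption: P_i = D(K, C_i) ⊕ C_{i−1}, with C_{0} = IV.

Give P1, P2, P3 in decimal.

P1: D(K, 88) = 41; 41 ⊕ 78 = 103.
P2: D(K, 208) = 109; 109 ⊕ 88 = 53.
P3: D(K, 77) = 129; 129 ⊕ 208 = 81.

P1 = 103, P2 = 53, P3 = 81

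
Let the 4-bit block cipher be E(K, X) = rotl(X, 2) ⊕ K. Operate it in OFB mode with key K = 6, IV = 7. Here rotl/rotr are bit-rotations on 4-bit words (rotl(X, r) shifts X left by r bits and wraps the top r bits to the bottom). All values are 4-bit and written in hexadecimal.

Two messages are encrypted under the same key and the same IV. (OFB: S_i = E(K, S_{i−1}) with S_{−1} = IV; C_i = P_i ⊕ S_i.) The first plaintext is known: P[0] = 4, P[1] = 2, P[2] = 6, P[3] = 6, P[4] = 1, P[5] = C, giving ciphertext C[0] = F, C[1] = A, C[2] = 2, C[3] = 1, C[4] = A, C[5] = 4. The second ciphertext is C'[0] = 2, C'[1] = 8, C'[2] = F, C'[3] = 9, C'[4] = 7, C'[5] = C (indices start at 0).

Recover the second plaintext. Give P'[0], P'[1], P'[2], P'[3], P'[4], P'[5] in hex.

P'[0] = 9, P'[1] = 0, P'[2] = B, P'[3] = E, P'[4] = C, P'[5] = 4

In OFB with a reused IV, both messages share the same keystream S_i, so C_i ⊕ C'_i = P_i ⊕ P'_i and thus P'_i = P_i ⊕ C_i ⊕ C'_i.
P'[0]: 4 ⊕ F ⊕ 2 = 9.
P'[1]: 2 ⊕ A ⊕ 8 = 0.
P'[2]: 6 ⊕ 2 ⊕ F = B.
P'[3]: 6 ⊕ 1 ⊕ 9 = E.
P'[4]: 1 ⊕ A ⊕ 7 = C.
P'[5]: C ⊕ 4 ⊕ C = 4.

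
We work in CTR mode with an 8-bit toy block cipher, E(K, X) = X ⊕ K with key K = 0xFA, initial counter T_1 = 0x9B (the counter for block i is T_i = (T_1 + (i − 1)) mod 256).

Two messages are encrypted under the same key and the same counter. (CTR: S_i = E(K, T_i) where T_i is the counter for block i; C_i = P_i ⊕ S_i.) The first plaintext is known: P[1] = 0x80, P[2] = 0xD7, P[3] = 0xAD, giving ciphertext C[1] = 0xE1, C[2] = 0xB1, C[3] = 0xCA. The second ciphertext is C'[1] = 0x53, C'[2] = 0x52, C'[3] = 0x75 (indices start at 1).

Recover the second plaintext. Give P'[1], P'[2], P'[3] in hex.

P'[1] = 0x32, P'[2] = 0x34, P'[3] = 0x12

In CTR with a reused counter, both messages share the same keystream S_i, so C_i ⊕ C'_i = P_i ⊕ P'_i and thus P'_i = P_i ⊕ C_i ⊕ C'_i.
P'[1]: 0x80 ⊕ 0xE1 ⊕ 0x53 = 0x32.
P'[2]: 0xD7 ⊕ 0xB1 ⊕ 0x52 = 0x34.
P'[3]: 0xAD ⊕ 0xCA ⊕ 0x75 = 0x12.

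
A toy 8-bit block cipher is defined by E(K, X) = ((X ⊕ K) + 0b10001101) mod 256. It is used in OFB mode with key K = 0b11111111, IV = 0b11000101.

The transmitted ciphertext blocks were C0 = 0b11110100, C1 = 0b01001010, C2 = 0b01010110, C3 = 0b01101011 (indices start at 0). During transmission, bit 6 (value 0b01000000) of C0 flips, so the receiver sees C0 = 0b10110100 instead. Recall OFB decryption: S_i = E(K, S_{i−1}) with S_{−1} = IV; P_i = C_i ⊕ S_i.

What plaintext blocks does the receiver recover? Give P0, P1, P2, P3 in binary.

Only C0 changed, to 0b10110100. In OFB, a change in C_i flips the same bit in P_i only; the keystream is unaffected. Decrypting the received ciphertext:
P0: S = E(K, 0b11000101) = 0b11000111; 0b10110100 ⊕ 0b11000111 = 0b01110011.
P1: S = E(K, 0b11000111) = 0b11000101; 0b01001010 ⊕ 0b11000101 = 0b10001111.
P2: S = E(K, 0b11000101) = 0b11000111; 0b01010110 ⊕ 0b11000111 = 0b10010001.
P3: S = E(K, 0b11000111) = 0b11000101; 0b01101011 ⊕ 0b11000101 = 0b10101110.
Blocks that differ from the original plaintext: P0.

P0 = 0b01110011, P1 = 0b10001111, P2 = 0b10010001, P3 = 0b10101110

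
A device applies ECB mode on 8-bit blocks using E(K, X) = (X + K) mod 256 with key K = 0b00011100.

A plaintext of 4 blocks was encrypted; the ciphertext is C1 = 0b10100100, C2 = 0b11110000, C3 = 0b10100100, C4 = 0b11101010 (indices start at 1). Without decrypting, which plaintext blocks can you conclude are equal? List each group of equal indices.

P1 = P3

ECB encrypts each block independently with the same key, so equal ciphertext blocks imply equal plaintext blocks.
C1 = C3 = 0b10100100, so P1 = P3.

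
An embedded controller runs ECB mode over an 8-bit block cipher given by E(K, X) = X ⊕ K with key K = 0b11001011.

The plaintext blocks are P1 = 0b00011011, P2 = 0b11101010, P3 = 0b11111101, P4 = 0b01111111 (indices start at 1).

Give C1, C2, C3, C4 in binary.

C1 = 0b11010000, C2 = 0b00100001, C3 = 0b00110110, C4 = 0b10110100

ECB encryption: C_i = E(K, P_i).
C1: E(K, 0b00011011) = 0b11010000.
C2: E(K, 0b11101010) = 0b00100001.
C3: E(K, 0b11111101) = 0b00110110.
C4: E(K, 0b01111111) = 0b10110100.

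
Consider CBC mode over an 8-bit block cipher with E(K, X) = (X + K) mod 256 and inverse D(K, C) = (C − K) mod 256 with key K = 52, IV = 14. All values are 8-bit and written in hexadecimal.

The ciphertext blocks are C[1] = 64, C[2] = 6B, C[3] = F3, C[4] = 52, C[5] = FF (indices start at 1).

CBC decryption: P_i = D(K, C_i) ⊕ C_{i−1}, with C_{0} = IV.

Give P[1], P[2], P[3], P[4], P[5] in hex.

P[1]: D(K, 64) = 12; 12 ⊕ 14 = 06.
P[2]: D(K, 6B) = 19; 19 ⊕ 64 = 7D.
P[3]: D(K, F3) = A1; A1 ⊕ 6B = CA.
P[4]: D(K, 52) = 00; 00 ⊕ F3 = F3.
P[5]: D(K, FF) = AD; AD ⊕ 52 = FF.

P[1] = 06, P[2] = 7D, P[3] = CA, P[4] = F3, P[5] = FF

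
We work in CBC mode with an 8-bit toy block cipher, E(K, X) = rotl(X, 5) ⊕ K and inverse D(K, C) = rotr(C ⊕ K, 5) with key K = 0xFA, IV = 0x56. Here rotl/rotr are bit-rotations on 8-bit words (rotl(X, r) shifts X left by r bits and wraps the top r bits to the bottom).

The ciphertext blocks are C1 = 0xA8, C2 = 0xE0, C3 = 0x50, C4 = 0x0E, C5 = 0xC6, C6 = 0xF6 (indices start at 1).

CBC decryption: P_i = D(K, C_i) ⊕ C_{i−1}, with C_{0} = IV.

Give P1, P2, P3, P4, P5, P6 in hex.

P1: D(K, 0xA8) = 0x92; 0x92 ⊕ 0x56 = 0xC4.
P2: D(K, 0xE0) = 0xD0; 0xD0 ⊕ 0xA8 = 0x78.
P3: D(K, 0x50) = 0x55; 0x55 ⊕ 0xE0 = 0xB5.
P4: D(K, 0x0E) = 0xA7; 0xA7 ⊕ 0x50 = 0xF7.
P5: D(K, 0xC6) = 0xE1; 0xE1 ⊕ 0x0E = 0xEF.
P6: D(K, 0xF6) = 0x60; 0x60 ⊕ 0xC6 = 0xA6.

P1 = 0xC4, P2 = 0x78, P3 = 0xB5, P4 = 0xF7, P5 = 0xEF, P6 = 0xA6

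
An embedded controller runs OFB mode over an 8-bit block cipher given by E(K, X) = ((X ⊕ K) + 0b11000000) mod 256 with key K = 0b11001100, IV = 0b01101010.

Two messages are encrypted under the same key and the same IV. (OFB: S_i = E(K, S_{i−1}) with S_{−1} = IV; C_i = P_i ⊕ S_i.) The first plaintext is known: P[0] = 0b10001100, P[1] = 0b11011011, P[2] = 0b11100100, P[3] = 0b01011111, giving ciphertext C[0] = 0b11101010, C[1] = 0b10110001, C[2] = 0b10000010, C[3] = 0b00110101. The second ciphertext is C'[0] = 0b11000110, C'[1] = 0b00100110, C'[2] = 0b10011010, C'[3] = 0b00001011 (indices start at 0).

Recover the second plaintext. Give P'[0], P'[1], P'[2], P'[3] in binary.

In OFB with a reused IV, both messages share the same keystream S_i, so C_i ⊕ C'_i = P_i ⊕ P'_i and thus P'_i = P_i ⊕ C_i ⊕ C'_i.
P'[0]: 0b10001100 ⊕ 0b11101010 ⊕ 0b11000110 = 0b10100000.
P'[1]: 0b11011011 ⊕ 0b10110001 ⊕ 0b00100110 = 0b01001100.
P'[2]: 0b11100100 ⊕ 0b10000010 ⊕ 0b10011010 = 0b11111100.
P'[3]: 0b01011111 ⊕ 0b00110101 ⊕ 0b00001011 = 0b01100001.

P'[0] = 0b10100000, P'[1] = 0b01001100, P'[2] = 0b11111100, P'[3] = 0b01100001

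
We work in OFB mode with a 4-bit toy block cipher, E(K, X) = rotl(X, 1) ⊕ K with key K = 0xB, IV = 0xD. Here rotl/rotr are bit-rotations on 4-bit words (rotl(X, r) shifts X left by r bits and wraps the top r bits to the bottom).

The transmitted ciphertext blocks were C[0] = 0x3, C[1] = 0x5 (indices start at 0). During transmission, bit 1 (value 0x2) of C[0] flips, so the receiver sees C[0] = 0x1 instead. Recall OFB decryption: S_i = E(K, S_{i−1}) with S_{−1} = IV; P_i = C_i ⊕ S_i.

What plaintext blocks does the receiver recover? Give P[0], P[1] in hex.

P[0] = 0x1, P[1] = 0xE

Only C[0] changed, to 0x1. In OFB, a change in C_i flips the same bit in P_i only; the keystream is unaffected. Decrypting the received ciphertext:
P[0]: S = E(K, 0xD) = 0x0; 0x1 ⊕ 0x0 = 0x1.
P[1]: S = E(K, 0x0) = 0xB; 0x5 ⊕ 0xB = 0xE.
Blocks that differ from the original plaintext: P[0].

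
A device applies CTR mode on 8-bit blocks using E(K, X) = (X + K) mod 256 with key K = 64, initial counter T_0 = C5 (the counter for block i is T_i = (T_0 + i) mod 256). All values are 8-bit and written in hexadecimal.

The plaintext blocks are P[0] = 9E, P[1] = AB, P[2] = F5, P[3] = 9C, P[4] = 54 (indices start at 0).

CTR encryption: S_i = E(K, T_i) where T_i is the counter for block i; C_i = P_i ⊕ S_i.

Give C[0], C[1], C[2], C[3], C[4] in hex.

C[0] = B7, C[1] = 81, C[2] = DE, C[3] = B0, C[4] = 79

C[0]: T = C5, S = E(K, T) = 29; 9E ⊕ 29 = B7.
C[1]: T = C6, S = E(K, T) = 2A; AB ⊕ 2A = 81.
C[2]: T = C7, S = E(K, T) = 2B; F5 ⊕ 2B = DE.
C[3]: T = C8, S = E(K, T) = 2C; 9C ⊕ 2C = B0.
C[4]: T = C9, S = E(K, T) = 2D; 54 ⊕ 2D = 79.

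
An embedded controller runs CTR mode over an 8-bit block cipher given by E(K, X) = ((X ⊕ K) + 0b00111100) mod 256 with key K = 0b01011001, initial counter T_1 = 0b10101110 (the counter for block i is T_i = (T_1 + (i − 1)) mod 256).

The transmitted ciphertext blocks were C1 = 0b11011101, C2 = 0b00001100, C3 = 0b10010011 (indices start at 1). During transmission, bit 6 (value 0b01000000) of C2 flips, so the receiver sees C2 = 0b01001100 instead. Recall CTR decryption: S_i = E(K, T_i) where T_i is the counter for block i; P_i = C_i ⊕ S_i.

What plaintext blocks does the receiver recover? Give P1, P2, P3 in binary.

Only C2 changed, to 0b01001100. In CTR, a change in C_i flips the same bit in P_i only; the keystream is unaffected. Decrypting the received ciphertext:
P1: T = 0b10101110, S = E(K, T) = 0b00110011; 0b11011101 ⊕ 0b00110011 = 0b11101110.
P2: T = 0b10101111, S = E(K, T) = 0b00110010; 0b01001100 ⊕ 0b00110010 = 0b01111110.
P3: T = 0b10110000, S = E(K, T) = 0b00100101; 0b10010011 ⊕ 0b00100101 = 0b10110110.
Blocks that differ from the original plaintext: P2.

P1 = 0b11101110, P2 = 0b01111110, P3 = 0b10110110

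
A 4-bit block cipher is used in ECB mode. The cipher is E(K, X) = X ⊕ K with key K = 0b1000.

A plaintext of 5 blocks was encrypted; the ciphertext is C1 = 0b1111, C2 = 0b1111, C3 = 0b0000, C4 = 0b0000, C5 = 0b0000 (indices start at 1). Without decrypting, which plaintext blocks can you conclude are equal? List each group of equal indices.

P1 = P2; P3 = P4 = P5

ECB encrypts each block independently with the same key, so equal ciphertext blocks imply equal plaintext blocks.
C1 = C2 = 0b1111, so P1 = P2.
C3 = C4 = C5 = 0b0000, so P3 = P4 = P5.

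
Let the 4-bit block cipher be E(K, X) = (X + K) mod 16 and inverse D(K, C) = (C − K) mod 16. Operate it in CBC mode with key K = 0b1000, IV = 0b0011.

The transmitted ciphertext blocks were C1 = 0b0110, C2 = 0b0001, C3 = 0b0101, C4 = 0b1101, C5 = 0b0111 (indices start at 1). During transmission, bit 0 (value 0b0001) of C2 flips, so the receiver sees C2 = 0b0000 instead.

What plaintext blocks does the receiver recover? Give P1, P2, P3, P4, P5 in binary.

P1 = 0b1101, P2 = 0b1110, P3 = 0b1101, P4 = 0b0000, P5 = 0b0010

CBC decryption: P_i = D(K, C_i) ⊕ C_{i−1}, with C_{0} = IV.
Only C2 changed, to 0b0000. In CBC, a change in C_i garbles P_i and flips the same bit in P_{i+1}. Decrypting the received ciphertext:
P1: D(K, 0b0110) = 0b1110; 0b1110 ⊕ 0b0011 = 0b1101.
P2: D(K, 0b0000) = 0b1000; 0b1000 ⊕ 0b0110 = 0b1110.
P3: D(K, 0b0101) = 0b1101; 0b1101 ⊕ 0b0000 = 0b1101.
P4: D(K, 0b1101) = 0b0101; 0b0101 ⊕ 0b0101 = 0b0000.
P5: D(K, 0b0111) = 0b1111; 0b1111 ⊕ 0b1101 = 0b0010.
Blocks that differ from the original plaintext: P2, P3.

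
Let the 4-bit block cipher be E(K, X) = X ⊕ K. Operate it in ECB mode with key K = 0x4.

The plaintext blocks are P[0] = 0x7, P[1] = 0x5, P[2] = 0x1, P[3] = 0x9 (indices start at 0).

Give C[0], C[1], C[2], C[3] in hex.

C[0] = 0x3, C[1] = 0x1, C[2] = 0x5, C[3] = 0xD

ECB encryption: C_i = E(K, P_i).
C[0]: E(K, 0x7) = 0x3.
C[1]: E(K, 0x5) = 0x1.
C[2]: E(K, 0x1) = 0x5.
C[3]: E(K, 0x9) = 0xD.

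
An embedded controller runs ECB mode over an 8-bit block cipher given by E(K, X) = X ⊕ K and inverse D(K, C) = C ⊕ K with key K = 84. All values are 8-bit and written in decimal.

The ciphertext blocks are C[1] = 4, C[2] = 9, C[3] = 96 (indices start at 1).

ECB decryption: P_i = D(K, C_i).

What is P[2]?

P[2] = 93

P[2]: D(K, 9) = 93.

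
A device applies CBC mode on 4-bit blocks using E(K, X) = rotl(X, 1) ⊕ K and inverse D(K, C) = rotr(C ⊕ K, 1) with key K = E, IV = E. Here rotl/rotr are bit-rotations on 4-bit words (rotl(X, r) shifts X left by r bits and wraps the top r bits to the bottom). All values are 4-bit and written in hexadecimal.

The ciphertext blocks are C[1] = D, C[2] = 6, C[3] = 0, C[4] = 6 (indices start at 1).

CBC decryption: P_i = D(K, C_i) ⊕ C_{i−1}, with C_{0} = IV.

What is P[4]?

P[4] = 4

P[4]: D(K, 6) = 4; 4 ⊕ 0 = 4.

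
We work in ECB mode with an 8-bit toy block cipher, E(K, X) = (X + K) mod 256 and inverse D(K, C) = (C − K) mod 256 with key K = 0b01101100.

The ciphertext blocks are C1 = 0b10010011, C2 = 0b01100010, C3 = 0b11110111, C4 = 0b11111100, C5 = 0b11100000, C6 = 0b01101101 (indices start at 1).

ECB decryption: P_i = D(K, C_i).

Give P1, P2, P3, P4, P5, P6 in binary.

P1: D(K, 0b10010011) = 0b00100111.
P2: D(K, 0b01100010) = 0b11110110.
P3: D(K, 0b11110111) = 0b10001011.
P4: D(K, 0b11111100) = 0b10010000.
P5: D(K, 0b11100000) = 0b01110100.
P6: D(K, 0b01101101) = 0b00000001.

P1 = 0b00100111, P2 = 0b11110110, P3 = 0b10001011, P4 = 0b10010000, P5 = 0b01110100, P6 = 0b00000001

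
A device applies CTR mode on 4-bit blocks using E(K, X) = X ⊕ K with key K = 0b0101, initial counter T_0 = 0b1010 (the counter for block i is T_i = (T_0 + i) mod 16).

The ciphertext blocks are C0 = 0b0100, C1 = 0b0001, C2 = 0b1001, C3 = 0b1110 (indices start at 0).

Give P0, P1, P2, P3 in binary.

CTR decryption: S_i = E(K, T_i) where T_i is the counter for block i; P_i = C_i ⊕ S_i.
P0: T = 0b1010, S = E(K, T) = 0b1111; 0b0100 ⊕ 0b1111 = 0b1011.
P1: T = 0b1011, S = E(K, T) = 0b1110; 0b0001 ⊕ 0b1110 = 0b1111.
P2: T = 0b1100, S = E(K, T) = 0b1001; 0b1001 ⊕ 0b1001 = 0b0000.
P3: T = 0b1101, S = E(K, T) = 0b1000; 0b1110 ⊕ 0b1000 = 0b0110.

P0 = 0b1011, P1 = 0b1111, P2 = 0b0000, P3 = 0b0110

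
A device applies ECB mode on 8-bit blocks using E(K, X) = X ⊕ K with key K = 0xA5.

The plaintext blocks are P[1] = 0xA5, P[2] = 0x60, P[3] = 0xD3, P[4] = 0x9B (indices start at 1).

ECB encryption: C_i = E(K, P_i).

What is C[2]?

C[2]: E(K, 0x60) = 0xC5.

C[2] = 0xC5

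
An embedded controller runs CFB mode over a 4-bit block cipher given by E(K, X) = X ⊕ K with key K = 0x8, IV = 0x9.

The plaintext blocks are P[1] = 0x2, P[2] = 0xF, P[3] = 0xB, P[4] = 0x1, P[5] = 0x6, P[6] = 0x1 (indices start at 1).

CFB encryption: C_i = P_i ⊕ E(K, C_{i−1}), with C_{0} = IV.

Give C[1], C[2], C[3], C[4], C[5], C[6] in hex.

C[1]: E(K, 0x9) = 0x1; 0x2 ⊕ 0x1 = 0x3.
C[2]: E(K, 0x3) = 0xB; 0xF ⊕ 0xB = 0x4.
C[3]: E(K, 0x4) = 0xC; 0xB ⊕ 0xC = 0x7.
C[4]: E(K, 0x7) = 0xF; 0x1 ⊕ 0xF = 0xE.
C[5]: E(K, 0xE) = 0x6; 0x6 ⊕ 0x6 = 0x0.
C[6]: E(K, 0x0) = 0x8; 0x1 ⊕ 0x8 = 0x9.

C[1] = 0x3, C[2] = 0x4, C[3] = 0x7, C[4] = 0xE, C[5] = 0x0, C[6] = 0x9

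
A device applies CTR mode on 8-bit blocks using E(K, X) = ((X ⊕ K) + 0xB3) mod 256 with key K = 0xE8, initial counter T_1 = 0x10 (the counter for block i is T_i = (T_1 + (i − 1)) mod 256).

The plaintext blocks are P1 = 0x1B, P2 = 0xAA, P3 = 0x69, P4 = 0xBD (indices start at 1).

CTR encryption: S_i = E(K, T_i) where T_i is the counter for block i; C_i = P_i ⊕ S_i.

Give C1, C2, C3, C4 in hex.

C1 = 0xB0, C2 = 0x06, C3 = 0xC4, C4 = 0x13

C1: T = 0x10, S = E(K, T) = 0xAB; 0x1B ⊕ 0xAB = 0xB0.
C2: T = 0x11, S = E(K, T) = 0xAC; 0xAA ⊕ 0xAC = 0x06.
C3: T = 0x12, S = E(K, T) = 0xAD; 0x69 ⊕ 0xAD = 0xC4.
C4: T = 0x13, S = E(K, T) = 0xAE; 0xBD ⊕ 0xAE = 0x13.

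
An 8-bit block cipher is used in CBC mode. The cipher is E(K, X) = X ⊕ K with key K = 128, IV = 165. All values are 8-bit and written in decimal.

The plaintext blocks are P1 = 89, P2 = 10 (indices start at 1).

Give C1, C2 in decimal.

CBC encryption: C_i = E(K, P_i ⊕ C_{i−1}), with C_{0} = IV.
C1: P1 ⊕ 165 = 252; E(K, 252) = 124.
C2: P2 ⊕ 124 = 118; E(K, 118) = 246.

C1 = 124, C2 = 246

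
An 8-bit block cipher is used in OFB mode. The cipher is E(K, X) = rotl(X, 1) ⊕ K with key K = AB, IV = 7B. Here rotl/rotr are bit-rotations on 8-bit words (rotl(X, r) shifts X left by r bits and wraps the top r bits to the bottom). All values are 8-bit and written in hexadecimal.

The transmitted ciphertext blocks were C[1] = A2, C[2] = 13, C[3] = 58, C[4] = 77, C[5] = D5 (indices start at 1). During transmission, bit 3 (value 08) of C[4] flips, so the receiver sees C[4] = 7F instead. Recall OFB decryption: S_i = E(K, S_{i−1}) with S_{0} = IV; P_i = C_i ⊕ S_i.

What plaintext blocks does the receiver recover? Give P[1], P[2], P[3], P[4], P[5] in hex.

P[1] = FF, P[2] = 02, P[3] = D1, P[4] = C7, P[5] = 0F

Only C[4] changed, to 7F. In OFB, a change in C_i flips the same bit in P_i only; the keystream is unaffected. Decrypting the received ciphertext:
P[1]: S = E(K, 7B) = 5D; A2 ⊕ 5D = FF.
P[2]: S = E(K, 5D) = 11; 13 ⊕ 11 = 02.
P[3]: S = E(K, 11) = 89; 58 ⊕ 89 = D1.
P[4]: S = E(K, 89) = B8; 7F ⊕ B8 = C7.
P[5]: S = E(K, B8) = DA; D5 ⊕ DA = 0F.
Blocks that differ from the original plaintext: P[4].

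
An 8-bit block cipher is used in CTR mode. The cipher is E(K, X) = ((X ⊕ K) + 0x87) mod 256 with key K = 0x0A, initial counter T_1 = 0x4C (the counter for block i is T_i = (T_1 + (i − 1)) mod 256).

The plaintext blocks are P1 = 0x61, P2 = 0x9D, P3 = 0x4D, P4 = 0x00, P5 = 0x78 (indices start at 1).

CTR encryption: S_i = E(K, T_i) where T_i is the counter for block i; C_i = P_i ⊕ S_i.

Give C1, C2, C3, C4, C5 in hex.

C1 = 0xAC, C2 = 0x53, C3 = 0x86, C4 = 0xCC, C5 = 0x99

C1: T = 0x4C, S = E(K, T) = 0xCD; 0x61 ⊕ 0xCD = 0xAC.
C2: T = 0x4D, S = E(K, T) = 0xCE; 0x9D ⊕ 0xCE = 0x53.
C3: T = 0x4E, S = E(K, T) = 0xCB; 0x4D ⊕ 0xCB = 0x86.
C4: T = 0x4F, S = E(K, T) = 0xCC; 0x00 ⊕ 0xCC = 0xCC.
C5: T = 0x50, S = E(K, T) = 0xE1; 0x78 ⊕ 0xE1 = 0x99.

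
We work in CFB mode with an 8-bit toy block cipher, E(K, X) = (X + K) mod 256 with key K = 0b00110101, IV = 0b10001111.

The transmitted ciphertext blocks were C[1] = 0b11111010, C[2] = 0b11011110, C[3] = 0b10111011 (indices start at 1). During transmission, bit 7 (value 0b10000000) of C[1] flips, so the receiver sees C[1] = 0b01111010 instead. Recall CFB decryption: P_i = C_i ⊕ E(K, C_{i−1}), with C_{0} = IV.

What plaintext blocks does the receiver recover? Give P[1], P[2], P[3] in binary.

Only C[1] changed, to 0b01111010. In CFB, a change in C_i flips the same bit in P_i and garbles P_{i+1}. Decrypting the received ciphertext:
P[1]: E(K, 0b10001111) = 0b11000100; 0b01111010 ⊕ 0b11000100 = 0b10111110.
P[2]: E(K, 0b01111010) = 0b10101111; 0b11011110 ⊕ 0b10101111 = 0b01110001.
P[3]: E(K, 0b11011110) = 0b00010011; 0b10111011 ⊕ 0b00010011 = 0b10101000.
Blocks that differ from the original plaintext: P[1], P[2].

P[1] = 0b10111110, P[2] = 0b01110001, P[3] = 0b10101000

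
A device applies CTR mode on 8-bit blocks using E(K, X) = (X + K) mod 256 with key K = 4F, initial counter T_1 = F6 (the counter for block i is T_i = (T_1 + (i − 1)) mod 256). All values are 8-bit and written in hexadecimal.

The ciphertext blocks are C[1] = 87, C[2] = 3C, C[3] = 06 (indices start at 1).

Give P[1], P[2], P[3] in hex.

P[1] = C2, P[2] = 7A, P[3] = 41

CTR decryption: S_i = E(K, T_i) where T_i is the counter for block i; P_i = C_i ⊕ S_i.
P[1]: T = F6, S = E(K, T) = 45; 87 ⊕ 45 = C2.
P[2]: T = F7, S = E(K, T) = 46; 3C ⊕ 46 = 7A.
P[3]: T = F8, S = E(K, T) = 47; 06 ⊕ 47 = 41.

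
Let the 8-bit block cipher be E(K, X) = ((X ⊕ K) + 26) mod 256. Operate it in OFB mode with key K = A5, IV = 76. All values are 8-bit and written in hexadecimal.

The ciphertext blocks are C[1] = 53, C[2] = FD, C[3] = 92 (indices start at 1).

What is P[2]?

OFB decryption: S_i = E(K, S_{i−1}) with S_{0} = IV; P_i = C_i ⊕ S_i.
P[1]: S = E(K, 76) = F9; 53 ⊕ F9 = AA.
P[2]: S = E(K, F9) = 82; FD ⊕ 82 = 7F.

P[2] = 7F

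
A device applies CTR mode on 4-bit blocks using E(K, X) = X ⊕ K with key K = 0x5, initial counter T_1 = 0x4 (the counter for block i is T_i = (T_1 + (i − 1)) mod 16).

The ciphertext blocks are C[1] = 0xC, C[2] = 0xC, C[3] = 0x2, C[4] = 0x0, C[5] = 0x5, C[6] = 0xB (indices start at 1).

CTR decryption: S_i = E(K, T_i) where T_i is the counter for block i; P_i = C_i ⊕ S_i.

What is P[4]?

P[4]: T = 0x7, S = E(K, T) = 0x2; 0x0 ⊕ 0x2 = 0x2.

P[4] = 0x2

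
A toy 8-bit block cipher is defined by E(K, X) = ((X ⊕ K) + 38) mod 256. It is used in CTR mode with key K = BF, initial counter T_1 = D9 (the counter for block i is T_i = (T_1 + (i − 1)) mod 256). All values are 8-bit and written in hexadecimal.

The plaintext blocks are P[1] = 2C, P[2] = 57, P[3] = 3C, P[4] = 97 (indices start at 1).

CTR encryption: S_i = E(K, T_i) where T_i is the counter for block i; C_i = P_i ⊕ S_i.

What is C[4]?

C[1]: T = D9, S = E(K, T) = 9E; 2C ⊕ 9E = B2.
C[2]: T = DA, S = E(K, T) = 9D; 57 ⊕ 9D = CA.
C[3]: T = DB, S = E(K, T) = 9C; 3C ⊕ 9C = A0.
C[4]: T = DC, S = E(K, T) = 9B; 97 ⊕ 9B = 0C.

C[4] = 0C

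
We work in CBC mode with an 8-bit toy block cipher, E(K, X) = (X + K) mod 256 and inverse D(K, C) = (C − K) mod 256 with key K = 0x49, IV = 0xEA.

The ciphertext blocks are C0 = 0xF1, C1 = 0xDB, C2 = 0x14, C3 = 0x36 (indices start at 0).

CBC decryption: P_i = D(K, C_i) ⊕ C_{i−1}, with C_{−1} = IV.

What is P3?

P3 = 0xF9

P3: D(K, 0x36) = 0xED; 0xED ⊕ 0x14 = 0xF9.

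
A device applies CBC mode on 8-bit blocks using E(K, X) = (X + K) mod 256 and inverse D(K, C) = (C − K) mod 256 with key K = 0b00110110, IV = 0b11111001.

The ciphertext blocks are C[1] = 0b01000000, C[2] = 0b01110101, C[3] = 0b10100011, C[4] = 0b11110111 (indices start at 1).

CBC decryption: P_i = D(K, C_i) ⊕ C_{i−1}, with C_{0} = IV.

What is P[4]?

P[4] = 0b01100010

P[4]: D(K, 0b11110111) = 0b11000001; 0b11000001 ⊕ 0b10100011 = 0b01100010.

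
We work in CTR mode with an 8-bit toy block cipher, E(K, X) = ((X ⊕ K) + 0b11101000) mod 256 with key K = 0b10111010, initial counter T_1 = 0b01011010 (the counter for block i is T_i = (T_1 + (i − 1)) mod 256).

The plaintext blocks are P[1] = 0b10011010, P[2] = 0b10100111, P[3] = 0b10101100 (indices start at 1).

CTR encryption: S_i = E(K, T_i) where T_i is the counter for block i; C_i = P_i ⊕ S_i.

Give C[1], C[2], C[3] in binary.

C[1]: T = 0b01011010, S = E(K, T) = 0b11001000; 0b10011010 ⊕ 0b11001000 = 0b01010010.
C[2]: T = 0b01011011, S = E(K, T) = 0b11001001; 0b10100111 ⊕ 0b11001001 = 0b01101110.
C[3]: T = 0b01011100, S = E(K, T) = 0b11001110; 0b10101100 ⊕ 0b11001110 = 0b01100010.

C[1] = 0b01010010, C[2] = 0b01101110, C[3] = 0b01100010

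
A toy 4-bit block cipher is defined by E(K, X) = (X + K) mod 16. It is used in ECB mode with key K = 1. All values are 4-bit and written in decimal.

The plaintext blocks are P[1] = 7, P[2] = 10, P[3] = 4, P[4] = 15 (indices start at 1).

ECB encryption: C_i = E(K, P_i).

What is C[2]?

C[2] = 11

C[2]: E(K, 10) = 11.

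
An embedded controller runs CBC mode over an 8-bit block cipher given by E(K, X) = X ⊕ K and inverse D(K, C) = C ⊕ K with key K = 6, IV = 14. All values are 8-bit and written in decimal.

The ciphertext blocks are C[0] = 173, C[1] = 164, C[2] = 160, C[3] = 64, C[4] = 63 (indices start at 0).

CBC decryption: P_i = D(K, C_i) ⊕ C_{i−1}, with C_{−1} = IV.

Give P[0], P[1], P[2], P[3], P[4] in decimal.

P[0] = 165, P[1] = 15, P[2] = 2, P[3] = 230, P[4] = 121

P[0]: D(K, 173) = 171; 171 ⊕ 14 = 165.
P[1]: D(K, 164) = 162; 162 ⊕ 173 = 15.
P[2]: D(K, 160) = 166; 166 ⊕ 164 = 2.
P[3]: D(K, 64) = 70; 70 ⊕ 160 = 230.
P[4]: D(K, 63) = 57; 57 ⊕ 64 = 121.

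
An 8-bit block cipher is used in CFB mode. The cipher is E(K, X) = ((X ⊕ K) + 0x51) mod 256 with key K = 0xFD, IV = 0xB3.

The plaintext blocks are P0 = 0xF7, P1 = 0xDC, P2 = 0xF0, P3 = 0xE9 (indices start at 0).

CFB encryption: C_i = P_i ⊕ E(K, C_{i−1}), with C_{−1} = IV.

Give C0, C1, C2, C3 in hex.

C0: E(K, 0xB3) = 0x9F; 0xF7 ⊕ 0x9F = 0x68.
C1: E(K, 0x68) = 0xE6; 0xDC ⊕ 0xE6 = 0x3A.
C2: E(K, 0x3A) = 0x18; 0xF0 ⊕ 0x18 = 0xE8.
C3: E(K, 0xE8) = 0x66; 0xE9 ⊕ 0x66 = 0x8F.

C0 = 0x68, C1 = 0x3A, C2 = 0xE8, C3 = 0x8F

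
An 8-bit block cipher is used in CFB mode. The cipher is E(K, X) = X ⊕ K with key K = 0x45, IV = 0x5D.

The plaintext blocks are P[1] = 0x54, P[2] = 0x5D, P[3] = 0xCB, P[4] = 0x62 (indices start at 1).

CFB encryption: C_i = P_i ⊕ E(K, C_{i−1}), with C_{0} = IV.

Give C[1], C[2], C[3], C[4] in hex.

C[1] = 0x4C, C[2] = 0x54, C[3] = 0xDA, C[4] = 0xFD

C[1]: E(K, 0x5D) = 0x18; 0x54 ⊕ 0x18 = 0x4C.
C[2]: E(K, 0x4C) = 0x09; 0x5D ⊕ 0x09 = 0x54.
C[3]: E(K, 0x54) = 0x11; 0xCB ⊕ 0x11 = 0xDA.
C[4]: E(K, 0xDA) = 0x9F; 0x62 ⊕ 0x9F = 0xFD.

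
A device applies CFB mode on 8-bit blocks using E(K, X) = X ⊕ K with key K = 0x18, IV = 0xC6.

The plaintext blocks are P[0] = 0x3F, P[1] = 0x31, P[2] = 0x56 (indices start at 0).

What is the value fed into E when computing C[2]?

0xC8

CFB encryption: C_i = P_i ⊕ E(K, C_{i−1}), with C_{−1} = IV.
C[0]: E(K, 0xC6) = 0xDE; 0x3F ⊕ 0xDE = 0xE1.
C[1]: E(K, 0xE1) = 0xF9; 0x31 ⊕ 0xF9 = 0xC8.
C[2]: E(K, 0xC8) = 0xD0; 0x56 ⊕ 0xD0 = 0x86.
So the input to E for block [2] is 0xC8.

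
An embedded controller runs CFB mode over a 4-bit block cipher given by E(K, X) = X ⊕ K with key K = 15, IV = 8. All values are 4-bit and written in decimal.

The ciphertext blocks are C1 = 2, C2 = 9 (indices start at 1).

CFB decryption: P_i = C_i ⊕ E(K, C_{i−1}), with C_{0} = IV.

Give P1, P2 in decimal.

P1 = 5, P2 = 4

P1: E(K, 8) = 7; 2 ⊕ 7 = 5.
P2: E(K, 2) = 13; 9 ⊕ 13 = 4.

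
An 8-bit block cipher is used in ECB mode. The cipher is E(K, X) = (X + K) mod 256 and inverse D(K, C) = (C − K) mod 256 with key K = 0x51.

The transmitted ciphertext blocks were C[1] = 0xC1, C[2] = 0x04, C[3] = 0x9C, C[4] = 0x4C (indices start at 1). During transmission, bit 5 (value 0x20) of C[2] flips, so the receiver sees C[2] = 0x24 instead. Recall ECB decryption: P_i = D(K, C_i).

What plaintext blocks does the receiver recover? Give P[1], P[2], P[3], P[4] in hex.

P[1] = 0x70, P[2] = 0xD3, P[3] = 0x4B, P[4] = 0xFB

Only C[2] changed, to 0x24. In ECB, a change in C_i affects only P_i. Decrypting the received ciphertext:
P[1]: D(K, 0xC1) = 0x70.
P[2]: D(K, 0x24) = 0xD3.
P[3]: D(K, 0x9C) = 0x4B.
P[4]: D(K, 0x4C) = 0xFB.
Blocks that differ from the original plaintext: P[2].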